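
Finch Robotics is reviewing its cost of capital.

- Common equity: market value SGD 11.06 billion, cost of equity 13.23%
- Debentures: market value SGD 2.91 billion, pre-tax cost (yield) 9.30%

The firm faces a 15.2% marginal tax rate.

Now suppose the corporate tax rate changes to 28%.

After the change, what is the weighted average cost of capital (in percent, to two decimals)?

After the change:
Total capital V = 11.06 + 2.91 = 13.97.
Equity: weight = 11.06/13.97 = 0.7917; cost = 13.23%.
Debentures: weight = 2.91/13.97 = 0.2083; after-tax cost = 9.3% × (1 − 28%) = 6.6960%.
WACC = 0.7917 × 13.2300% + 0.2083 × 6.6960% = 11.8689%.

11.87%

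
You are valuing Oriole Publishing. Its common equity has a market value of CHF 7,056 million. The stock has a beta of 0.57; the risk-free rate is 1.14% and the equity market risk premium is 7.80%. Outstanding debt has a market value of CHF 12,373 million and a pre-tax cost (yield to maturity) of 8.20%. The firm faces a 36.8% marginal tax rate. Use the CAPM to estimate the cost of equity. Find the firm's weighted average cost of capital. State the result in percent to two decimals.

Cost of equity via CAPM: Re = 1.14% + 0.57 × 7.8% = 5.5860%.
Total capital V = 7056 + 12373 = 19429.
Equity: weight = 7056/19429 = 0.3632; cost = 5.586%.
Debt: weight = 12373/19429 = 0.6368; after-tax cost = 8.2% × (1 − 36.8%) = 5.1824%.
WACC = 0.3632 × 5.5860% + 0.6368 × 5.1824% = 5.3290%.

5.33%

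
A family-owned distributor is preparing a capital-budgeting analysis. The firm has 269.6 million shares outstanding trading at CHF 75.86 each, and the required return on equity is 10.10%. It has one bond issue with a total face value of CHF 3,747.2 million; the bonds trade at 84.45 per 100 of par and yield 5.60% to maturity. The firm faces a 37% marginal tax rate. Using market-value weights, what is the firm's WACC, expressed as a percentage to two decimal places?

Market value of equity E = 75.86 × 269.6m = 20451.856m. Market value of debt D = 3747.2m × 84.45/100 = 3164.5104m.
Total capital V = 20451.856 + 3164.5104 = 23616.3664.
Equity: weight = 20451.856/23616.3664 = 0.8660; cost = 10.1%.
Bonds outstanding: weight = 3164.5104/23616.3664 = 0.1340; after-tax cost = 5.6% × (1 − 37%) = 3.5280%.
WACC = 0.8660 × 10.1000% + 0.1340 × 3.5280% = 9.2194%.

9.22%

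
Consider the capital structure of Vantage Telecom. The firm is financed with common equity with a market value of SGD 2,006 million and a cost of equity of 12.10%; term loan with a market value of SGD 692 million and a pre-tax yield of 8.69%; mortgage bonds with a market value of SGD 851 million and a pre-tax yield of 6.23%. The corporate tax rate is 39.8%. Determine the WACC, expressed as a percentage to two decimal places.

Total capital V = 2006 + 692 + 851 = 3549.
Equity: weight = 2006/3549 = 0.5652; cost = 12.1%.
Term loan: weight = 692/3549 = 0.1950; after-tax cost = 8.69% × (1 − 39.8%) = 5.2314%.
Mortgage bonds: weight = 851/3549 = 0.2398; after-tax cost = 6.23% × (1 − 39.8%) = 3.7505%.
WACC = 0.5652 × 12.1000% + 0.1950 × 5.2314% + 0.2398 × 3.7505% = 8.7586%.

8.76%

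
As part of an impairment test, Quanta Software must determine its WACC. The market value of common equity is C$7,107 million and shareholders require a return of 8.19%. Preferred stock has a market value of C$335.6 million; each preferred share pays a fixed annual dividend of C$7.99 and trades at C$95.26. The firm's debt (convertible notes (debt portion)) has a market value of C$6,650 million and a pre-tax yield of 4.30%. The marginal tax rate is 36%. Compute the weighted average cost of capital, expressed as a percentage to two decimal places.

Cost of preferred: Rp = 7.99 / 95.26 = 8.3876%.
Total capital V = 7107 + 335.6 + 6650 = 14092.6.
Equity: weight = 7107/14092.6 = 0.5043; cost = 8.19%.
Preferred: weight = 335.6/14092.6 = 0.0238; cost = 8.3876%.
Convertible notes (debt portion): weight = 6650/14092.6 = 0.4719; after-tax cost = 4.3% × (1 − 36%) = 2.7520%.
WACC = 0.5043 × 8.1900% + 0.0238 × 8.3876% + 0.4719 × 2.7520% = 5.6286%.

5.63%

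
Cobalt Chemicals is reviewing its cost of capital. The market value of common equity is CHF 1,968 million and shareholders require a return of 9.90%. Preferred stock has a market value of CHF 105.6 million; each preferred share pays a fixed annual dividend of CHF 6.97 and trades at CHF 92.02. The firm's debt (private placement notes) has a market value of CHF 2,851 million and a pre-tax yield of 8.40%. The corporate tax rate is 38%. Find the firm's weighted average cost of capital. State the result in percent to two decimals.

7.13%

Cost of preferred: Rp = 6.97 / 92.02 = 7.5744%.
Total capital V = 1968 + 105.6 + 2851 = 4924.6.
Equity: weight = 1968/4924.6 = 0.3996; cost = 9.9%.
Preferred: weight = 105.6/4924.6 = 0.0214; cost = 7.5744%.
Private placement notes: weight = 2851/4924.6 = 0.5789; after-tax cost = 8.4% × (1 − 38%) = 5.2080%.
WACC = 0.3996 × 9.9000% + 0.0214 × 7.5744% + 0.5789 × 5.2080% = 7.1338%.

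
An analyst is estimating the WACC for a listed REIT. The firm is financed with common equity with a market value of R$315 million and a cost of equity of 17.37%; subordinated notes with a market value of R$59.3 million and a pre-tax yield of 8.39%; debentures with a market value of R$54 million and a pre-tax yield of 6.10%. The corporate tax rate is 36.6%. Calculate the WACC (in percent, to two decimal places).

Total capital V = 315 + 59.3 + 54 = 428.3.
Equity: weight = 315/428.3 = 0.7355; cost = 17.37%.
Subordinated notes: weight = 59.3/428.3 = 0.1385; after-tax cost = 8.39% × (1 − 36.6%) = 5.3193%.
Debentures: weight = 54/428.3 = 0.1261; after-tax cost = 6.1% × (1 − 36.6%) = 3.8674%.
WACC = 0.7355 × 17.3700% + 0.1385 × 5.3193% + 0.1261 × 3.8674% = 13.9991%.

14.00%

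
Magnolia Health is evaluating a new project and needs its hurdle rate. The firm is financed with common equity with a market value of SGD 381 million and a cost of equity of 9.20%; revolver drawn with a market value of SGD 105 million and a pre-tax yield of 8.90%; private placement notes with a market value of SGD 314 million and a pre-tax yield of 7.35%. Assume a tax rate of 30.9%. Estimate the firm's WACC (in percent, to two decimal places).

Total capital V = 381 + 105 + 314 = 800.
Equity: weight = 381/800 = 0.4763; cost = 9.2%.
Revolver drawn: weight = 105/800 = 0.1313; after-tax cost = 8.9% × (1 − 30.9%) = 6.1499%.
Private placement notes: weight = 314/800 = 0.3925; after-tax cost = 7.35% × (1 − 30.9%) = 5.0789%.
WACC = 0.4763 × 9.2000% + 0.1313 × 6.1499% + 0.3925 × 5.0789% = 7.1821%.

7.18%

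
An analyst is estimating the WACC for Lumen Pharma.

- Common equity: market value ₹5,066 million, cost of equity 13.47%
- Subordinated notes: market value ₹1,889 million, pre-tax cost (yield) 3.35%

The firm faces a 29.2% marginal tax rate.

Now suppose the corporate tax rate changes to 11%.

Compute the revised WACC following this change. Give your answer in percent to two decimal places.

After the change:
Total capital V = 5066 + 1889 = 6955.
Equity: weight = 5066/6955 = 0.7284; cost = 13.47%.
Subordinated notes: weight = 1889/6955 = 0.2716; after-tax cost = 3.35% × (1 − 11%) = 2.9815%.
WACC = 0.7284 × 13.4700% + 0.2716 × 2.9815% = 10.6213%.

10.62%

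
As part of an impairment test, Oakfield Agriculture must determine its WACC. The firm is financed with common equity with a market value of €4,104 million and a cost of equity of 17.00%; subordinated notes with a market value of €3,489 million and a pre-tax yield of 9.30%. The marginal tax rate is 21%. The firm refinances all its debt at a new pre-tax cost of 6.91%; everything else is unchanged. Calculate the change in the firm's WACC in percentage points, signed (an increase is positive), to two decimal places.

-0.87 pp

Current WACC:
Total capital V = 4104 + 3489 = 7593.
Equity: weight = 4104/7593 = 0.5405; cost = 17%.
Subordinated notes: weight = 3489/7593 = 0.4595; after-tax cost = 9.3% × (1 − 21%) = 7.3470%.
WACC = 0.5405 × 17.0000% + 0.4595 × 7.3470% = 12.5644%.
After the change:
Total capital V = 4104 + 3489 = 7593.
Equity: weight = 4104/7593 = 0.5405; cost = 17%.
Subordinated notes: weight = 3489/7593 = 0.4595; after-tax cost = 6.91% × (1 − 21%) = 5.4589%.
WACC = 0.5405 × 17.0000% + 0.4595 × 5.4589% = 11.6968%.
Change in WACC = 11.6968% − 12.5644% = -0.8676 pp.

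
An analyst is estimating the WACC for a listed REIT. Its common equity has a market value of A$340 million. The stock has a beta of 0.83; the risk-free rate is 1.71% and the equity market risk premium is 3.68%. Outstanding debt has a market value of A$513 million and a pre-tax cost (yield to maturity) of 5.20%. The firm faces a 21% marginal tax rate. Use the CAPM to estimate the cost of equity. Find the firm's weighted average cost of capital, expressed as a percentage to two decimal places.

4.37%

Cost of equity via CAPM: Re = 1.71% + 0.83 × 3.68% = 4.7644%.
Total capital V = 340 + 513 = 853.
Equity: weight = 340/853 = 0.3986; cost = 4.7644%.
Debt: weight = 513/853 = 0.6014; after-tax cost = 5.2% × (1 − 21%) = 4.1080%.
WACC = 0.3986 × 4.7644% + 0.6014 × 4.1080% = 4.3696%.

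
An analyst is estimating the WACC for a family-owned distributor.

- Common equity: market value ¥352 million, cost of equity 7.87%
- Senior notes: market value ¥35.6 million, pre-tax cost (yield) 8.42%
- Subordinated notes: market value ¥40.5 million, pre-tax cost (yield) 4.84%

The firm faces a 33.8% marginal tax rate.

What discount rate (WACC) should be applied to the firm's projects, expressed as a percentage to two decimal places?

7.24%

Total capital V = 352 + 35.6 + 40.5 = 428.1.
Equity: weight = 352/428.1 = 0.8222; cost = 7.87%.
Senior notes: weight = 35.6/428.1 = 0.0832; after-tax cost = 8.42% × (1 − 33.8%) = 5.5740%.
Subordinated notes: weight = 40.5/428.1 = 0.0946; after-tax cost = 4.84% × (1 − 33.8%) = 3.2041%.
WACC = 0.8222 × 7.8700% + 0.0832 × 5.5740% + 0.0946 × 3.2041% = 7.2377%.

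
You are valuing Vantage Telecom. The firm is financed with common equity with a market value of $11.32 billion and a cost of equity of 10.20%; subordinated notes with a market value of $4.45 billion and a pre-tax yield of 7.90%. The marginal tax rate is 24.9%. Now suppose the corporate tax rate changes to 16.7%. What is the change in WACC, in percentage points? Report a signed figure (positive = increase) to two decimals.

+0.18 pp

Current WACC:
Total capital V = 11.32 + 4.45 = 15.77.
Equity: weight = 11.32/15.77 = 0.7178; cost = 10.2%.
Subordinated notes: weight = 4.45/15.77 = 0.2822; after-tax cost = 7.9% × (1 − 24.9%) = 5.9329%.
WACC = 0.7178 × 10.2000% + 0.2822 × 5.9329% = 8.9959%.
After the change:
Total capital V = 11.32 + 4.45 = 15.77.
Equity: weight = 11.32/15.77 = 0.7178; cost = 10.2%.
Subordinated notes: weight = 4.45/15.77 = 0.2822; after-tax cost = 7.9% × (1 − 16.7%) = 6.5807%.
WACC = 0.7178 × 10.2000% + 0.2822 × 6.5807% = 9.1787%.
Change in WACC = 9.1787% − 8.9959% = 0.1828 pp.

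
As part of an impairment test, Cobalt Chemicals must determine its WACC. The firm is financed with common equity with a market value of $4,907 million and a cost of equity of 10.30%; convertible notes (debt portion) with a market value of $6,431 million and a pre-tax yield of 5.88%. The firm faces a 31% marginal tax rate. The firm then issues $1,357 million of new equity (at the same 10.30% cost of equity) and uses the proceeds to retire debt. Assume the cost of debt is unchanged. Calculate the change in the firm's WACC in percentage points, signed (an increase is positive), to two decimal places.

+0.75 pp

Current WACC:
Total capital V = 4907 + 6431 = 11338.
Equity: weight = 4907/11338 = 0.4328; cost = 10.3%.
Convertible notes (debt portion): weight = 6431/11338 = 0.5672; after-tax cost = 5.88% × (1 − 31%) = 4.0572%.
WACC = 0.4328 × 10.3000% + 0.5672 × 4.0572% = 6.7590%.
After the change:
Total capital V = 6264 + 5074 = 11338.
Equity: weight = 6264/11338 = 0.5525; cost = 10.3%.
Convertible notes (debt portion): weight = 5074/11338 = 0.4475; after-tax cost = 5.88% × (1 − 31%) = 4.0572%.
WACC = 0.5525 × 10.3000% + 0.4475 × 4.0572% = 7.5062%.
Change in WACC = 7.5062% − 6.7590% = 0.7472 pp.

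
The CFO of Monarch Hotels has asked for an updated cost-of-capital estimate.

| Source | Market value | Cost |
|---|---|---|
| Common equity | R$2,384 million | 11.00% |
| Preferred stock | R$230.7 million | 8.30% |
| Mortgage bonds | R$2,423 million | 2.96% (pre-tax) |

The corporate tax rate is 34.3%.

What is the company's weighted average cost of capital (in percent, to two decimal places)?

6.52%

Total capital V = 2384 + 230.7 + 2423 = 5037.7.
Equity: weight = 2384/5037.7 = 0.4732; cost = 11%.
Preferred: weight = 230.7/5037.7 = 0.0458; cost = 8.3%.
Mortgage bonds: weight = 2423/5037.7 = 0.4810; after-tax cost = 2.96% × (1 − 34.3%) = 1.9447%.
WACC = 0.4732 × 11.0000% + 0.0458 × 8.3000% + 0.4810 × 1.9447% = 6.5210%.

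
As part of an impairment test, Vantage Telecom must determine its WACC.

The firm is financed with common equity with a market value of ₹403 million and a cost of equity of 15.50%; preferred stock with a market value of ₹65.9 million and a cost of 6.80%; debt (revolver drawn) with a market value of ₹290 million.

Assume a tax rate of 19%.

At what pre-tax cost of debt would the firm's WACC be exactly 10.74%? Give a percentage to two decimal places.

6.20%

Total capital V = 403 + 65.9 + 290 = 758.9.
Equity weight = 403/758.9 = 0.5310.
Preferred weight = 65.9/758.9 = 0.0868.
Revolver drawn weight = 290/758.9 = 0.3821.
Equity contribution = 0.5310 × 15.5% = 8.2310%.
Preferred contribution = 0.0868 × 6.8% = 0.5905%.
Remaining for debt = 10.74% − 8.8215% = 1.9185%.
Rd × (1 − 19%) × 0.3821 = 1.9185%  ⇒  Rd = 6.1982%.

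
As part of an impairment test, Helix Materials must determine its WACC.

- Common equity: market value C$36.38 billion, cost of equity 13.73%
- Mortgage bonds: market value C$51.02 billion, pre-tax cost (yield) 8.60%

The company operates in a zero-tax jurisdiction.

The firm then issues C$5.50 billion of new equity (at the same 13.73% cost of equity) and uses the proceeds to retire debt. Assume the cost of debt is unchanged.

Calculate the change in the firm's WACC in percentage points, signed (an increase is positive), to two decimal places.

Current WACC:
Total capital V = 36.38 + 51.02 = 87.4.
Equity: weight = 36.38/87.4 = 0.4162; cost = 13.73%.
Mortgage bonds: weight = 51.02/87.4 = 0.5838; after-tax cost = 8.6% × (1 − 0%) = 8.6000%.
WACC = 0.4162 × 13.7300% + 0.5838 × 8.6000% = 10.7353%.
After the change:
Total capital V = 41.88 + 45.52 = 87.4.
Equity: weight = 41.88/87.4 = 0.4792; cost = 13.73%.
Mortgage bonds: weight = 45.52/87.4 = 0.5208; after-tax cost = 8.6% × (1 − 0%) = 8.6000%.
WACC = 0.4792 × 13.7300% + 0.5208 × 8.6000% = 11.0582%.
Change in WACC = 11.0582% − 10.7353% = 0.3228 pp.

+0.32 pp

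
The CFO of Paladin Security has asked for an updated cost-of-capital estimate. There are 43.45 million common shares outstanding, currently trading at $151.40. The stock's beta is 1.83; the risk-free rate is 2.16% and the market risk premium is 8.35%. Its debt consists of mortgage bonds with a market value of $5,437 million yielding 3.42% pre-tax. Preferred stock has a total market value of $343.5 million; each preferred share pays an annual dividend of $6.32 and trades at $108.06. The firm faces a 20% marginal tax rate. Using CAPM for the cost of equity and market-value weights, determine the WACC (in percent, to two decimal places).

Cost of equity via CAPM: Re = 2.16% + 1.83 × 8.35% = 17.4405%.
Cost of preferred: Rp = 6.32 / 108.06 = 5.8486%.
Market value of equity E = 151.4 × 43.45m = 6578.33m.
Total capital V = 6578.33 + 343.5 + 5437 = 12358.83.
Equity: weight = 6578.33/12358.83 = 0.5323; cost = 17.4405%.
Preferred: weight = 343.5/12358.83 = 0.0278; cost = 5.8486%.
Mortgage bonds: weight = 5437/12358.83 = 0.4399; after-tax cost = 3.42% × (1 − 20%) = 2.7360%.
WACC = 0.5323 × 17.4405% + 0.0278 × 5.8486% + 0.4399 × 2.7360% = 10.6494%.

10.65%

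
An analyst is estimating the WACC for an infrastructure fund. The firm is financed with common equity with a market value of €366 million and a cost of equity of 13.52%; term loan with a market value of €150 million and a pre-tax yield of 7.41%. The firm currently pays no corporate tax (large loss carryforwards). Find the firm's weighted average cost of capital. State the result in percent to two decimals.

11.74%

Total capital V = 366 + 150 = 516.
Equity: weight = 366/516 = 0.7093; cost = 13.52%.
Term loan: weight = 150/516 = 0.2907; after-tax cost = 7.41% × (1 − 0%) = 7.4100%.
WACC = 0.7093 × 13.5200% + 0.2907 × 7.4100% = 11.7438%.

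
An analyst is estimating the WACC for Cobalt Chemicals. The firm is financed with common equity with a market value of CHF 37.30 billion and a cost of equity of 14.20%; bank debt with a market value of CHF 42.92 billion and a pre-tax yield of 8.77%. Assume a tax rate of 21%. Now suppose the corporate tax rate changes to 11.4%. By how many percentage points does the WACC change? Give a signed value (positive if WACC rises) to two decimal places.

Current WACC:
Total capital V = 37.3 + 42.92 = 80.22.
Equity: weight = 37.3/80.22 = 0.4650; cost = 14.2%.
Bank debt: weight = 42.92/80.22 = 0.5350; after-tax cost = 8.77% × (1 − 21%) = 6.9283%.
WACC = 0.4650 × 14.2000% + 0.5350 × 6.9283% = 10.3094%.
After the change:
Total capital V = 37.3 + 42.92 = 80.22.
Equity: weight = 37.3/80.22 = 0.4650; cost = 14.2%.
Bank debt: weight = 42.92/80.22 = 0.5350; after-tax cost = 8.77% × (1 − 11.4%) = 7.7702%.
WACC = 0.4650 × 14.2000% + 0.5350 × 7.7702% = 10.7599%.
Change in WACC = 10.7599% − 10.3094% = 0.4505 pp.

+0.45 pp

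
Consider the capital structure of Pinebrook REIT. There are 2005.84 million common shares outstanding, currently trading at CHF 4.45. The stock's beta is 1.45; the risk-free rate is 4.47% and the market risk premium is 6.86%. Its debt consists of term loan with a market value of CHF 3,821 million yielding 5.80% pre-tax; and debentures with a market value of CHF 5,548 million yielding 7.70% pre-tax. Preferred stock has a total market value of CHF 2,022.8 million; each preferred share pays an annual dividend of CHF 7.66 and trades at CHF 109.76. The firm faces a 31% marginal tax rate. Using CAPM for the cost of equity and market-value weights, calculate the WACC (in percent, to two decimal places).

9.23%

Cost of equity via CAPM: Re = 4.47% + 1.45 × 6.86% = 14.4170%.
Cost of preferred: Rp = 7.66 / 109.76 = 6.9789%.
Market value of equity E = 4.45 × 2005.84m = 8925.988m.
Total capital V = 8925.988 + 2022.8 + 3821 + 5548 = 20317.788.
Equity: weight = 8925.988/20317.788 = 0.4393; cost = 14.417%.
Preferred: weight = 2022.8/20317.788 = 0.0996; cost = 6.9789%.
Term loan: weight = 3821/20317.788 = 0.1881; after-tax cost = 5.8% × (1 − 31%) = 4.0020%.
Debentures: weight = 5548/20317.788 = 0.2731; after-tax cost = 7.7% × (1 − 31%) = 5.3130%.
WACC = 0.4393 × 14.4170% + 0.0996 × 6.9789% + 0.1881 × 4.0020% + 0.2731 × 5.3130% = 9.2319%.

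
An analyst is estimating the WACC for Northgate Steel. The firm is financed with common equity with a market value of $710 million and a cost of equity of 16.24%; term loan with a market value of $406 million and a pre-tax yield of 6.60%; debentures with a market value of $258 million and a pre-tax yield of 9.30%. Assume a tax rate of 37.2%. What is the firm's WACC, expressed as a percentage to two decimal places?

10.71%

Total capital V = 710 + 406 + 258 = 1374.
Equity: weight = 710/1374 = 0.5167; cost = 16.24%.
Term loan: weight = 406/1374 = 0.2955; after-tax cost = 6.6% × (1 − 37.2%) = 4.1448%.
Debentures: weight = 258/1374 = 0.1878; after-tax cost = 9.3% × (1 − 37.2%) = 5.8404%.
WACC = 0.5167 × 16.2400% + 0.2955 × 4.1448% + 0.1878 × 5.8404% = 10.7133%.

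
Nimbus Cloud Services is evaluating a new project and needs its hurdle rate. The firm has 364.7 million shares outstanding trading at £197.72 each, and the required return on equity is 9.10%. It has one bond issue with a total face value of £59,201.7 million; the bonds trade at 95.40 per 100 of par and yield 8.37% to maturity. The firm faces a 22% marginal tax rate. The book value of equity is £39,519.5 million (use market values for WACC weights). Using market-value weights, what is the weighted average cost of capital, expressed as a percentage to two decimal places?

7.97%

Market value of equity E = 197.72 × 364.7m = 72108.484m. Market value of debt D = 59201.7m × 95.4/100 = 56478.4218m.
Total capital V = 72108.484 + 56478.4218 = 128586.9058.
Equity: weight = 72108.484/128586.9058 = 0.5608; cost = 9.1%.
Bonds outstanding: weight = 56478.4218/128586.9058 = 0.4392; after-tax cost = 8.37% × (1 − 22%) = 6.5286%.
WACC = 0.5608 × 9.1000% + 0.4392 × 6.5286% = 7.9706%.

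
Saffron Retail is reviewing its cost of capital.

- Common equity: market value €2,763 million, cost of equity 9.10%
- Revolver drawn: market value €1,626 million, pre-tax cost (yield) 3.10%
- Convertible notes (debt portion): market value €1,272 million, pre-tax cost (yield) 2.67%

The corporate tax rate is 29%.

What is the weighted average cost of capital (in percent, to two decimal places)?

5.50%

Total capital V = 2763 + 1626 + 1272 = 5661.
Equity: weight = 2763/5661 = 0.4881; cost = 9.1%.
Revolver drawn: weight = 1626/5661 = 0.2872; after-tax cost = 3.1% × (1 − 29%) = 2.2010%.
Convertible notes (debt portion): weight = 1272/5661 = 0.2247; after-tax cost = 2.67% × (1 − 29%) = 1.8957%.
WACC = 0.4881 × 9.1000% + 0.2872 × 2.2010% + 0.2247 × 1.8957% = 5.4996%.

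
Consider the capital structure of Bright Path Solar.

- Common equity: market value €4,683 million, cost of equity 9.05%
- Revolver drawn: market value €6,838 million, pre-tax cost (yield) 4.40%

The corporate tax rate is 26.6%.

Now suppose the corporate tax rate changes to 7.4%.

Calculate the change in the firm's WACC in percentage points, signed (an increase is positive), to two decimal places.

Current WACC:
Total capital V = 4683 + 6838 = 11521.
Equity: weight = 4683/11521 = 0.4065; cost = 9.05%.
Revolver drawn: weight = 6838/11521 = 0.5935; after-tax cost = 4.4% × (1 − 26.6%) = 3.2296%.
WACC = 0.4065 × 9.0500% + 0.5935 × 3.2296% = 5.5954%.
After the change:
Total capital V = 4683 + 6838 = 11521.
Equity: weight = 4683/11521 = 0.4065; cost = 9.05%.
Revolver drawn: weight = 6838/11521 = 0.5935; after-tax cost = 4.4% × (1 − 7.4%) = 4.0744%.
WACC = 0.4065 × 9.0500% + 0.5935 × 4.0744% = 6.0969%.
Change in WACC = 6.0969% − 5.5954% = 0.5014 pp.

+0.50 pp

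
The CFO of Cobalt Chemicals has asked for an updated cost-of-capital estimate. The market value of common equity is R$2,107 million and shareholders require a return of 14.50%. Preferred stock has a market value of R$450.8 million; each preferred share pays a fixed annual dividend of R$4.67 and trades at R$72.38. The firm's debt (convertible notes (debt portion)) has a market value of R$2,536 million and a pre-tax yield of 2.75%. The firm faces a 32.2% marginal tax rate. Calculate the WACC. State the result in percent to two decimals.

Cost of preferred: Rp = 4.67 / 72.38 = 6.4521%.
Total capital V = 2107 + 450.8 + 2536 = 5093.8.
Equity: weight = 2107/5093.8 = 0.4136; cost = 14.5%.
Preferred: weight = 450.8/5093.8 = 0.0885; cost = 6.4521%.
Convertible notes (debt portion): weight = 2536/5093.8 = 0.4979; after-tax cost = 2.75% × (1 − 32.2%) = 1.8645%.
WACC = 0.4136 × 14.5000% + 0.0885 × 6.4521% + 0.4979 × 1.8645% = 7.4971%.

7.50%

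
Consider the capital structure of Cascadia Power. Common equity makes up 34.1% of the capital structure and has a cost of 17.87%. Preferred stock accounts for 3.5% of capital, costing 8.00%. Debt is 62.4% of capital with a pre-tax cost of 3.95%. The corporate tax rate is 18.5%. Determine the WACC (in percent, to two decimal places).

8.38%

After-tax cost of debt = 3.95% × (1 − 18.5%) = 3.2192%.
WACC = 0.341 × 17.8700% + 0.035 × 8.0000% + 0.624 × 3.2192% = 8.3825%.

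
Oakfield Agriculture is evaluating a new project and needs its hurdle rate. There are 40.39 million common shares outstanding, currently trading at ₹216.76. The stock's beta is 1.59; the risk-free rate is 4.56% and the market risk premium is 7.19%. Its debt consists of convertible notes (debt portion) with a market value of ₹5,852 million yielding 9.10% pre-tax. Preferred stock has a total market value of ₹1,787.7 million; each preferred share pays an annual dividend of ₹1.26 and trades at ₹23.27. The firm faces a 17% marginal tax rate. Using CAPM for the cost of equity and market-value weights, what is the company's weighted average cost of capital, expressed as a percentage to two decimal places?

11.83%

Cost of equity via CAPM: Re = 4.56% + 1.59 × 7.19% = 15.9921%.
Cost of preferred: Rp = 1.26 / 23.27 = 5.4147%.
Market value of equity E = 216.76 × 40.39m = 8754.9364m.
Total capital V = 8754.9364 + 1787.7 + 5852 = 16394.6364.
Equity: weight = 8754.9364/16394.6364 = 0.5340; cost = 15.9921%.
Preferred: weight = 1787.7/16394.6364 = 0.1090; cost = 5.4147%.
Convertible notes (debt portion): weight = 5852/16394.6364 = 0.3569; after-tax cost = 9.1% × (1 − 17%) = 7.5530%.
WACC = 0.5340 × 15.9921% + 0.1090 × 5.4147% + 0.3569 × 7.5530% = 11.8264%.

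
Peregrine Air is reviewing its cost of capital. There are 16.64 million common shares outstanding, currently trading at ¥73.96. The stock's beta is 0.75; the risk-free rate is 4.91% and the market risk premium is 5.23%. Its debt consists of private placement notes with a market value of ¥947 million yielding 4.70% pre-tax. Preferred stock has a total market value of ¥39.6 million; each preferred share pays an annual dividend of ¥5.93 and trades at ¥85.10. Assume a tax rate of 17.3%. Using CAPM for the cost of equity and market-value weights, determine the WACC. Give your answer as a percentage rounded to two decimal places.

Cost of equity via CAPM: Re = 4.91% + 0.75 × 5.23% = 8.8325%.
Cost of preferred: Rp = 5.93 / 85.1 = 6.9683%.
Market value of equity E = 73.96 × 16.64m = 1230.6944m.
Total capital V = 1230.6944 + 39.6 + 947 = 2217.2944.
Equity: weight = 1230.6944/2217.2944 = 0.5550; cost = 8.8325%.
Preferred: weight = 39.6/2217.2944 = 0.0179; cost = 6.9683%.
Private placement notes: weight = 947/2217.2944 = 0.4271; after-tax cost = 4.7% × (1 − 17.3%) = 3.8869%.
WACC = 0.5550 × 8.8325% + 0.0179 × 6.9683% + 0.4271 × 3.8869% = 6.6870%.

6.69%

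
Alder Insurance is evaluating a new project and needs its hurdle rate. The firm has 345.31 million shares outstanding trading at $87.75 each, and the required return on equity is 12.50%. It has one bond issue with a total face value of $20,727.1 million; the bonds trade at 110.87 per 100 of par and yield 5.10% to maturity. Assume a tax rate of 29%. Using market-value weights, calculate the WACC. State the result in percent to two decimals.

Market value of equity E = 87.75 × 345.31m = 30300.9525m. Market value of debt D = 20727.1m × 110.87/100 = 22980.13577m.
Total capital V = 30300.9525 + 22980.13577 = 53281.08827.
Equity: weight = 30300.9525/53281.08827 = 0.5687; cost = 12.5%.
Bonds outstanding: weight = 22980.13577/53281.08827 = 0.4313; after-tax cost = 5.1% × (1 − 29%) = 3.6210%.
WACC = 0.5687 × 12.5000% + 0.4313 × 3.6210% = 8.6705%.

8.67%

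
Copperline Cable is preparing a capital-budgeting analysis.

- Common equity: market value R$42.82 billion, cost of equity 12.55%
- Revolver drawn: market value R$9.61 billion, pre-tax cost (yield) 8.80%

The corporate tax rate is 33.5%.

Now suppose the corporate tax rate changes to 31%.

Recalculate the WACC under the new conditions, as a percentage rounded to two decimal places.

After the change:
Total capital V = 42.82 + 9.61 = 52.43.
Equity: weight = 42.82/52.43 = 0.8167; cost = 12.55%.
Revolver drawn: weight = 9.61/52.43 = 0.1833; after-tax cost = 8.8% × (1 − 31%) = 6.0720%.
WACC = 0.8167 × 12.5500% + 0.1833 × 6.0720% = 11.3626%.

11.36%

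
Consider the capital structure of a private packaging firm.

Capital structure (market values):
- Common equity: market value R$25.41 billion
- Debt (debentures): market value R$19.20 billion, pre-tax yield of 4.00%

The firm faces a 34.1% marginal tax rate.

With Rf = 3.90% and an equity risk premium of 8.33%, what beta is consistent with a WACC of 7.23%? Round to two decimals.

Total capital V = 25.41 + 19.2 = 44.61.
Equity weight = 25.41/44.61 = 0.5696.
Debentures weight = 19.2/44.61 = 0.4304.
Debt contribution = 0.4304 × 4% × (1 − 34.1%) = 1.1345%.
Required equity contribution = 7.23% − 1.1345% = 6.0955%  ⇒  Re = 10.7013%.
CAPM: 10.7013% = 3.9% + β × 8.33%  ⇒  β = 0.8165.

0.82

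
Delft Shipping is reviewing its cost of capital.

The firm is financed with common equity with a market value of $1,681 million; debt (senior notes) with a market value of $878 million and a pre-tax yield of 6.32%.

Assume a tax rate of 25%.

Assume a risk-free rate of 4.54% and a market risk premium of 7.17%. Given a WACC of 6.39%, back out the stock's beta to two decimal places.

Total capital V = 1681 + 878 = 2559.
Equity weight = 1681/2559 = 0.6569.
Senior notes weight = 878/2559 = 0.3431.
Debt contribution = 0.3431 × 6.32% × (1 − 25%) = 1.6263%.
Required equity contribution = 6.39% − 1.6263% = 4.7637%  ⇒  Re = 7.2518%.
CAPM: 7.2518% = 4.54% + β × 7.17%  ⇒  β = 0.3782.

0.38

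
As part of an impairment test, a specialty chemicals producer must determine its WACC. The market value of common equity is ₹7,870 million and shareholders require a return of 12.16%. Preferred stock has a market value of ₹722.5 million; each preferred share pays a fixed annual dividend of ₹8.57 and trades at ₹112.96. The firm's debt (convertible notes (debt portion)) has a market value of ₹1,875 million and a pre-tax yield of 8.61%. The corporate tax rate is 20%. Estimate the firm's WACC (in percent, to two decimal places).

Cost of preferred: Rp = 8.57 / 112.96 = 7.5868%.
Total capital V = 7870 + 722.5 + 1875 = 10467.5.
Equity: weight = 7870/10467.5 = 0.7519; cost = 12.16%.
Preferred: weight = 722.5/10467.5 = 0.0690; cost = 7.5868%.
Convertible notes (debt portion): weight = 1875/10467.5 = 0.1791; after-tax cost = 8.61% × (1 − 20%) = 6.8880%.
WACC = 0.7519 × 12.1600% + 0.0690 × 7.5868% + 0.1791 × 6.8880% = 10.9000%.

10.90%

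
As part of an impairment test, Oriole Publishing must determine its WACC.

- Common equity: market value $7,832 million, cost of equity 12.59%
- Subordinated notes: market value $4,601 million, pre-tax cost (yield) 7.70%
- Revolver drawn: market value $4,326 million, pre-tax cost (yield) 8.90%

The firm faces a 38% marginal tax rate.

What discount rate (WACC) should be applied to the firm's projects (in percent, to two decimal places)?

Total capital V = 7832 + 4601 + 4326 = 16759.
Equity: weight = 7832/16759 = 0.4673; cost = 12.59%.
Subordinated notes: weight = 4601/16759 = 0.2745; after-tax cost = 7.7% × (1 − 38%) = 4.7740%.
Revolver drawn: weight = 4326/16759 = 0.2581; after-tax cost = 8.9% × (1 − 38%) = 5.5180%.
WACC = 0.4673 × 12.5900% + 0.2745 × 4.7740% + 0.2581 × 5.5180% = 8.6187%.

8.62%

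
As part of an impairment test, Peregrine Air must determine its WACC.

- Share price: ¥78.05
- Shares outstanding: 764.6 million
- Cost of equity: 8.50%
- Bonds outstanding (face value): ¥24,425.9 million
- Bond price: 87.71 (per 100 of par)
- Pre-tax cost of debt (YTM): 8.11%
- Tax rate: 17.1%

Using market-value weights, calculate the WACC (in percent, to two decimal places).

8.03%

Market value of equity E = 78.05 × 764.6m = 59677.03m. Market value of debt D = 24425.9m × 87.71/100 = 21423.95689m.
Total capital V = 59677.03 + 21423.95689 = 81100.98689.
Equity: weight = 59677.03/81100.98689 = 0.7358; cost = 8.5%.
Bonds outstanding: weight = 21423.95689/81100.98689 = 0.2642; after-tax cost = 8.11% × (1 − 17.1%) = 6.7232%.
WACC = 0.7358 × 8.5000% + 0.2642 × 6.7232% = 8.0306%.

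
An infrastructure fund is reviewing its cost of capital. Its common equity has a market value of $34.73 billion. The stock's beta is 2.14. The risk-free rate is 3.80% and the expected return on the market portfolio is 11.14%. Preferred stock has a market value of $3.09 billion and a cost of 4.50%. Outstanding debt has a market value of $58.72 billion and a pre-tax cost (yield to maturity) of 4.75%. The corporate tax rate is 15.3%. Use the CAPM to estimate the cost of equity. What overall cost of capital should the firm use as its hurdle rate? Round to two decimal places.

Market risk premium = 11.14% − 3.8% = 7.34%.
Cost of equity via CAPM: Re = 3.8% + 2.14 × 7.34% = 19.5076%.
Total capital V = 34.73 + 3.09 + 58.72 = 96.54.
Equity: weight = 34.73/96.54 = 0.3597; cost = 19.5076%.
Preferred: weight = 3.09/96.54 = 0.0320; cost = 4.5%.
Debt: weight = 58.72/96.54 = 0.6082; after-tax cost = 4.75% × (1 − 15.3%) = 4.0232%.
WACC = 0.3597 × 19.5076% + 0.0320 × 4.5000% + 0.6082 × 4.0232% = 9.6090%.

9.61%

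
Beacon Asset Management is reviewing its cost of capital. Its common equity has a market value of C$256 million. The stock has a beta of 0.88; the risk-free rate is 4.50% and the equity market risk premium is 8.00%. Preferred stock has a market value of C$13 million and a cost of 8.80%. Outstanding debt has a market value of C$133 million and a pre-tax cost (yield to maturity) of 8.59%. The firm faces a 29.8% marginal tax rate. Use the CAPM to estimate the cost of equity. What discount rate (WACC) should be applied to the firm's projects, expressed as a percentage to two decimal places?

Cost of equity via CAPM: Re = 4.5% + 0.88 × 8.0% = 11.5400%.
Total capital V = 256 + 13 + 133 = 402.
Equity: weight = 256/402 = 0.6368; cost = 11.54%.
Preferred: weight = 13/402 = 0.0323; cost = 8.8%.
Debt: weight = 133/402 = 0.3308; after-tax cost = 8.59% × (1 − 29.8%) = 6.0302%.
WACC = 0.6368 × 11.5400% + 0.0323 × 8.8000% + 0.3308 × 6.0302% = 9.6285%.

9.63%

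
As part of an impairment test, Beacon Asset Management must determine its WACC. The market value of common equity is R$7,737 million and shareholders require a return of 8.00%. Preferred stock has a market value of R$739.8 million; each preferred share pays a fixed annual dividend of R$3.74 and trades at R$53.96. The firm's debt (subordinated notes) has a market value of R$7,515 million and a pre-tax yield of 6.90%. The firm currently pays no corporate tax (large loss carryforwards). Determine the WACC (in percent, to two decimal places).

Cost of preferred: Rp = 3.74 / 53.96 = 6.9311%.
Total capital V = 7737 + 739.8 + 7515 = 15991.8.
Equity: weight = 7737/15991.8 = 0.4838; cost = 8%.
Preferred: weight = 739.8/15991.8 = 0.0463; cost = 6.9311%.
Subordinated notes: weight = 7515/15991.8 = 0.4699; after-tax cost = 6.9% × (1 − 0%) = 6.9000%.
WACC = 0.4838 × 8.0000% + 0.0463 × 6.9311% + 0.4699 × 6.9000% = 7.4336%.

7.43%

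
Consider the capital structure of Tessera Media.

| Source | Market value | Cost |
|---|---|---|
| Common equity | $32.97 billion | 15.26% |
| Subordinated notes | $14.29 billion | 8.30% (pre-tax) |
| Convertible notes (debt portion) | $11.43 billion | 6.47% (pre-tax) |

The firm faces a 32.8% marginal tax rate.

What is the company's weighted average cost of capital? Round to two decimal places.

10.78%

Total capital V = 32.97 + 14.29 + 11.43 = 58.69.
Equity: weight = 32.97/58.69 = 0.5618; cost = 15.26%.
Subordinated notes: weight = 14.29/58.69 = 0.2435; after-tax cost = 8.3% × (1 − 32.8%) = 5.5776%.
Convertible notes (debt portion): weight = 11.43/58.69 = 0.1948; after-tax cost = 6.47% × (1 − 32.8%) = 4.3478%.
WACC = 0.5618 × 15.2600% + 0.2435 × 5.5776% + 0.1948 × 4.3478% = 10.7773%.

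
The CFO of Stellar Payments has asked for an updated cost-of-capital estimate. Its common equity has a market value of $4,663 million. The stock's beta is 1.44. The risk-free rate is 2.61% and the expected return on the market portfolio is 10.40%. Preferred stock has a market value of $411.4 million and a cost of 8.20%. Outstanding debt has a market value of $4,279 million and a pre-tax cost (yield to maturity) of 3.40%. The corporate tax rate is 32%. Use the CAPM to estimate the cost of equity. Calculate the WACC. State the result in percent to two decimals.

Market risk premium = 10.4% − 2.61% = 7.79%.
Cost of equity via CAPM: Re = 2.61% + 1.44 × 7.79% = 13.8276%.
Total capital V = 4663 + 411.4 + 4279 = 9353.4.
Equity: weight = 4663/9353.4 = 0.4985; cost = 13.8276%.
Preferred: weight = 411.4/9353.4 = 0.0440; cost = 8.2%.
Debt: weight = 4279/9353.4 = 0.4575; after-tax cost = 3.4% × (1 − 32%) = 2.3120%.
WACC = 0.4985 × 13.8276% + 0.0440 × 8.2000% + 0.4575 × 2.3120% = 8.3119%.

8.31%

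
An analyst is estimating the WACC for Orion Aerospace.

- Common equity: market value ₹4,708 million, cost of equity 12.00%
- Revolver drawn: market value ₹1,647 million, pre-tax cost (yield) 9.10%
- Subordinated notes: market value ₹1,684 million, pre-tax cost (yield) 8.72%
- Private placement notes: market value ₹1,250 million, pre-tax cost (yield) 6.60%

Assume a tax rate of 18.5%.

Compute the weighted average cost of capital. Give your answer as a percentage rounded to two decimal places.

9.41%

Total capital V = 4708 + 1647 + 1684 + 1250 = 9289.
Equity: weight = 4708/9289 = 0.5068; cost = 12%.
Revolver drawn: weight = 1647/9289 = 0.1773; after-tax cost = 9.1% × (1 − 18.5%) = 7.4165%.
Subordinated notes: weight = 1684/9289 = 0.1813; after-tax cost = 8.72% × (1 − 18.5%) = 7.1068%.
Private placement notes: weight = 1250/9289 = 0.1346; after-tax cost = 6.6% × (1 − 18.5%) = 5.3790%.
WACC = 0.5068 × 12.0000% + 0.1773 × 7.4165% + 0.1813 × 7.1068% + 0.1346 × 5.3790% = 9.4093%.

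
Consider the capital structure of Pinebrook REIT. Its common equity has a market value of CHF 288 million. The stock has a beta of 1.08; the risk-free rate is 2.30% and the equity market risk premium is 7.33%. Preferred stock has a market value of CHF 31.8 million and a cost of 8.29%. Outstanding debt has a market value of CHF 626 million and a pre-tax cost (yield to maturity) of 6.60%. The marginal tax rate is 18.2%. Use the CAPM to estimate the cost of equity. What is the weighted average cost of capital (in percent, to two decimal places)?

6.96%

Cost of equity via CAPM: Re = 2.3% + 1.08 × 7.33% = 10.2164%.
Total capital V = 288 + 31.8 + 626 = 945.8.
Equity: weight = 288/945.8 = 0.3045; cost = 10.2164%.
Preferred: weight = 31.8/945.8 = 0.0336; cost = 8.29%.
Debt: weight = 626/945.8 = 0.6619; after-tax cost = 6.6% × (1 − 18.2%) = 5.3988%.
WACC = 0.3045 × 10.2164% + 0.0336 × 8.2900% + 0.6619 × 5.3988% = 6.9630%.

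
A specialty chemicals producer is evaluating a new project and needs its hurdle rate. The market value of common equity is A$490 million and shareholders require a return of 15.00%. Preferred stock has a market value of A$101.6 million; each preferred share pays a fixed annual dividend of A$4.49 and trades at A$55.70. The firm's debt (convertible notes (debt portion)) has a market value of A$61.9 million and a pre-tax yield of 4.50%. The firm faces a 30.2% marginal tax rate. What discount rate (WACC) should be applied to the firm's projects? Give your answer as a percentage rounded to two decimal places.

12.80%

Cost of preferred: Rp = 4.49 / 55.7 = 8.0610%.
Total capital V = 490 + 101.6 + 61.9 = 653.5.
Equity: weight = 490/653.5 = 0.7498; cost = 15%.
Preferred: weight = 101.6/653.5 = 0.1555; cost = 8.061%.
Convertible notes (debt portion): weight = 61.9/653.5 = 0.0947; after-tax cost = 4.5% × (1 − 30.2%) = 3.1410%.
WACC = 0.7498 × 15.0000% + 0.1555 × 8.0610% + 0.0947 × 3.1410% = 12.7979%.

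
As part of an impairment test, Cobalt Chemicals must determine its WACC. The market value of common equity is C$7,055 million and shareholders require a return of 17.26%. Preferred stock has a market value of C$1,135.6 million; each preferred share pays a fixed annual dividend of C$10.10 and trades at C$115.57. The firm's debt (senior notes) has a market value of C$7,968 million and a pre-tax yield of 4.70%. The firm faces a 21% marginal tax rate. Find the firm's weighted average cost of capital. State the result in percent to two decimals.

Cost of preferred: Rp = 10.1 / 115.57 = 8.7393%.
Total capital V = 7055 + 1135.6 + 7968 = 16158.6.
Equity: weight = 7055/16158.6 = 0.4366; cost = 17.26%.
Preferred: weight = 1135.6/16158.6 = 0.0703; cost = 8.7393%.
Senior notes: weight = 7968/16158.6 = 0.4931; after-tax cost = 4.7% × (1 − 21%) = 3.7130%.
WACC = 0.4366 × 17.2600% + 0.0703 × 8.7393% + 0.4931 × 3.7130% = 9.9810%.

9.98%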